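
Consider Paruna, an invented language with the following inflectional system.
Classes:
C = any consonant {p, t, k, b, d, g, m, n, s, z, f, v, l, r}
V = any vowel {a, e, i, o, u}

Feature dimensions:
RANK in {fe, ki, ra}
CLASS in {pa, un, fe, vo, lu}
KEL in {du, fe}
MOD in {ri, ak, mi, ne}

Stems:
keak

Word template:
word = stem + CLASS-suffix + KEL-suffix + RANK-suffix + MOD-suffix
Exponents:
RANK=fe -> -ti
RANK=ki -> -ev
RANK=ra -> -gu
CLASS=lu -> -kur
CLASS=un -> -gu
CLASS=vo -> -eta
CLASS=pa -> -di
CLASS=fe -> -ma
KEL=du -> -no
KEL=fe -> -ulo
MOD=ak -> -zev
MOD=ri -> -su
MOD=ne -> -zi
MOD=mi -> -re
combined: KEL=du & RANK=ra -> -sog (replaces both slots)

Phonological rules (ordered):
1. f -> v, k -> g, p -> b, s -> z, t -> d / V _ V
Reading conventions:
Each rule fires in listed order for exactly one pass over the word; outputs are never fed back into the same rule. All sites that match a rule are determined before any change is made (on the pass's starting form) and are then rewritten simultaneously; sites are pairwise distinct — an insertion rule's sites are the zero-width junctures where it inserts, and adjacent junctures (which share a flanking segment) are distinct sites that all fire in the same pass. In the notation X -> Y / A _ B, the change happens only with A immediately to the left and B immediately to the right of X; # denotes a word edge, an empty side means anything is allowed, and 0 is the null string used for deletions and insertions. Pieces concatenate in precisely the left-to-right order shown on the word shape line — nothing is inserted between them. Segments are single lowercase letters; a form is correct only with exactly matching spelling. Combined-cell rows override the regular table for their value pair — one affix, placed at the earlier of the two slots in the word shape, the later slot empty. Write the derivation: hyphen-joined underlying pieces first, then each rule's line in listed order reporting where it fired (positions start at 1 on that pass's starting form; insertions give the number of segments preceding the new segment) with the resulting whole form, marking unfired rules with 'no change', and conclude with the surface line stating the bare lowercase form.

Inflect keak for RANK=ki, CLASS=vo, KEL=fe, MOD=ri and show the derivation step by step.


underlying: keak-eta-ulo-ev-su
1. f -> v, k -> g, p -> b, s -> z, t -> d / V _ V: fires at position(s) 4, 6: keagedauloevsu
surface: keagedauloevsu


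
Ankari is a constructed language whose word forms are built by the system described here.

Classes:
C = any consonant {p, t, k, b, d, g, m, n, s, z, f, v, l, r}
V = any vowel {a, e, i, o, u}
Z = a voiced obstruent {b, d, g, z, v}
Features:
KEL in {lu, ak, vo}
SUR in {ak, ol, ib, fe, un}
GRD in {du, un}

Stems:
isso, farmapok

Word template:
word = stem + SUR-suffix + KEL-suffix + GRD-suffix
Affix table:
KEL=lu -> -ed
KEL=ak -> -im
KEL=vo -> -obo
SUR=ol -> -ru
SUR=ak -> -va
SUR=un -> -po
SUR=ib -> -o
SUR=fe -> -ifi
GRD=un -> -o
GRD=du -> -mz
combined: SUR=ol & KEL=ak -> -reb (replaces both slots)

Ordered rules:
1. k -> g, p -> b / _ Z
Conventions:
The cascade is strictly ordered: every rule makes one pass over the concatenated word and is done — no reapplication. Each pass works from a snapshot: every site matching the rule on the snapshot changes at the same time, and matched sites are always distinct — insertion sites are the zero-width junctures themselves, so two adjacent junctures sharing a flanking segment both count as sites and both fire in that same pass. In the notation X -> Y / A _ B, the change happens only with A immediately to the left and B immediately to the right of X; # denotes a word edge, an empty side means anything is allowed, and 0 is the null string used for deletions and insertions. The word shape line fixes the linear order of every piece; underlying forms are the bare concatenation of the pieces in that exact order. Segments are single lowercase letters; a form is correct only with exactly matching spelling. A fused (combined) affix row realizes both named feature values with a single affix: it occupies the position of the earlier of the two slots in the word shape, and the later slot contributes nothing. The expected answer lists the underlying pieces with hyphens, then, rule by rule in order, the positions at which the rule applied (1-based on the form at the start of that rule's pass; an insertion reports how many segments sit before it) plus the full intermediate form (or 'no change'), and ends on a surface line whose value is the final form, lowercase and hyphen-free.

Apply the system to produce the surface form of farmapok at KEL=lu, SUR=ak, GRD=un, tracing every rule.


underlying: farmapok-va-ed-o
1. k -> g, p -> b / _ Z: fires at position(s) 8: farmapogvaedo
surface: farmapogvaedo


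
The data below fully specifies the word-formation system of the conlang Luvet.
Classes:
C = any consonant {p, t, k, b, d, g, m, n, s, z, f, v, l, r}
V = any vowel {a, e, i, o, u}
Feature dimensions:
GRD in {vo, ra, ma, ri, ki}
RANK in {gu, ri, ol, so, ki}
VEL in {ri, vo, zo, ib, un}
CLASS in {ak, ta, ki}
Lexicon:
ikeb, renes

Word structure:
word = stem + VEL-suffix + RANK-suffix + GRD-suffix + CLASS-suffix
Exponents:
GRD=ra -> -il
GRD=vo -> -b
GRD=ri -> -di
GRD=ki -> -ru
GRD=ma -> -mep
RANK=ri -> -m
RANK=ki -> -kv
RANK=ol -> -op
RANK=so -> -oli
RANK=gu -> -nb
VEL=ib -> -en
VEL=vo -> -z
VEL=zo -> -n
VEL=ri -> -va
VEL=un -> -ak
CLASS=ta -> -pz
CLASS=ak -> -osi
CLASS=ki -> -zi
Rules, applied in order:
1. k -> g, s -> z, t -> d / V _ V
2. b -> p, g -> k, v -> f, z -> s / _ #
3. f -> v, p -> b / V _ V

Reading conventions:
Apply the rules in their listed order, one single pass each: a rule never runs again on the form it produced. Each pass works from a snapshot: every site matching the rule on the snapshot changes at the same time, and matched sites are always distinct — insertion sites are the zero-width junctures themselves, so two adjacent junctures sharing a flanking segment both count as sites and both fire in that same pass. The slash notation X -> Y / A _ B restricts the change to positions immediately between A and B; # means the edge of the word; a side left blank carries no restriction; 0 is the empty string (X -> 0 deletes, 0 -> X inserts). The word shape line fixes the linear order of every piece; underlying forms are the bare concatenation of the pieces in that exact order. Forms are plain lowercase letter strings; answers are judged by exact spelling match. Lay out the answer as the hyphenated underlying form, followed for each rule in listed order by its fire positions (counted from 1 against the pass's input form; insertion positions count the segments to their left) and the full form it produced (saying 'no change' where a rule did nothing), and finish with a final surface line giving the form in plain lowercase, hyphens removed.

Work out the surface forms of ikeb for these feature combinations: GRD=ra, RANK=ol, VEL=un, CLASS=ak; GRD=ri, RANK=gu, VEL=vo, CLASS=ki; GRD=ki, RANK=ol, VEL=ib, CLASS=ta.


cell GRD=ra, RANK=ol, VEL=un, CLASS=ak:
underlying: ikeb-ak-op-il-osi
1. k -> g, s -> z, t -> d / V _ V: fires at position(s) 2, 6, 12: igebagopilozi
2. b -> p, g -> k, v -> f, z -> s / _ #: no change
3. f -> v, p -> b / V _ V: fires at position(s) 8: igebagobilozi
surface: igebagobilozi

cell GRD=ri, RANK=gu, VEL=vo, CLASS=ki:
underlying: ikeb-z-nb-di-zi
1. k -> g, s -> z, t -> d / V _ V: fires at position(s) 2: igebznbdizi
2. b -> p, g -> k, v -> f, z -> s / _ #: no change
3. f -> v, p -> b / V _ V: no change
surface: igebznbdizi

cell GRD=ki, RANK=ol, VEL=ib, CLASS=ta:
underlying: ikeb-en-op-ru-pz
1. k -> g, s -> z, t -> d / V _ V: fires at position(s) 2: igebenoprupz
2. b -> p, g -> k, v -> f, z -> s / _ #: fires at position(s) 12: igebenoprups
3. f -> v, p -> b / V _ V: no change
surface: igebenoprups


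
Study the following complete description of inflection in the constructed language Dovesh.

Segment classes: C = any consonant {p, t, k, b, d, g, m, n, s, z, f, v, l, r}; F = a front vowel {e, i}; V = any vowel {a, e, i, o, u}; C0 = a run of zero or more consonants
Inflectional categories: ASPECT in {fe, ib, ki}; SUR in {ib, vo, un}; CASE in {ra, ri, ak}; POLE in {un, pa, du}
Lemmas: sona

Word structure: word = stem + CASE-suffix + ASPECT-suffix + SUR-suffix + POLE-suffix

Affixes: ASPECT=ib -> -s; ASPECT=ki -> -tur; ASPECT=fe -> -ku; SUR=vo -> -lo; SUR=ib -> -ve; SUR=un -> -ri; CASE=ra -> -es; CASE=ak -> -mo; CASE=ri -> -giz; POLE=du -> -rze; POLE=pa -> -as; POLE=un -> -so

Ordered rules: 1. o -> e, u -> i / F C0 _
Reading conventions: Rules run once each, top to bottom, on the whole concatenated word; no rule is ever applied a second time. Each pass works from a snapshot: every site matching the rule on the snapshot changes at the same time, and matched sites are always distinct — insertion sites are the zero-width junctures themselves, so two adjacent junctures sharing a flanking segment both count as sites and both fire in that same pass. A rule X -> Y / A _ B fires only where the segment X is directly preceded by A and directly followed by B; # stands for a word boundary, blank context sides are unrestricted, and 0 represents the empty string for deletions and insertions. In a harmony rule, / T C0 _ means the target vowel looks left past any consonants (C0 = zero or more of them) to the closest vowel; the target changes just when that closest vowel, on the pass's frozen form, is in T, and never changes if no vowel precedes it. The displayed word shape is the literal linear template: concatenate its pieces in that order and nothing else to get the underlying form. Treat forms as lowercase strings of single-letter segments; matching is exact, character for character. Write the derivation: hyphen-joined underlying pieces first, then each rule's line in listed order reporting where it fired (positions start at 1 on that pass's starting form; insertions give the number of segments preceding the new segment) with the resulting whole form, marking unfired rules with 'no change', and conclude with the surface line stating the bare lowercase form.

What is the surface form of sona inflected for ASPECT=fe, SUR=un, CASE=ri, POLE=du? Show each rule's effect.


underlying: sona-giz-ku-ri-rze
1. o -> e, u -> i / F C0 _: fires at position(s) 9: sonagizkirirze
surface: sonagizkirirze


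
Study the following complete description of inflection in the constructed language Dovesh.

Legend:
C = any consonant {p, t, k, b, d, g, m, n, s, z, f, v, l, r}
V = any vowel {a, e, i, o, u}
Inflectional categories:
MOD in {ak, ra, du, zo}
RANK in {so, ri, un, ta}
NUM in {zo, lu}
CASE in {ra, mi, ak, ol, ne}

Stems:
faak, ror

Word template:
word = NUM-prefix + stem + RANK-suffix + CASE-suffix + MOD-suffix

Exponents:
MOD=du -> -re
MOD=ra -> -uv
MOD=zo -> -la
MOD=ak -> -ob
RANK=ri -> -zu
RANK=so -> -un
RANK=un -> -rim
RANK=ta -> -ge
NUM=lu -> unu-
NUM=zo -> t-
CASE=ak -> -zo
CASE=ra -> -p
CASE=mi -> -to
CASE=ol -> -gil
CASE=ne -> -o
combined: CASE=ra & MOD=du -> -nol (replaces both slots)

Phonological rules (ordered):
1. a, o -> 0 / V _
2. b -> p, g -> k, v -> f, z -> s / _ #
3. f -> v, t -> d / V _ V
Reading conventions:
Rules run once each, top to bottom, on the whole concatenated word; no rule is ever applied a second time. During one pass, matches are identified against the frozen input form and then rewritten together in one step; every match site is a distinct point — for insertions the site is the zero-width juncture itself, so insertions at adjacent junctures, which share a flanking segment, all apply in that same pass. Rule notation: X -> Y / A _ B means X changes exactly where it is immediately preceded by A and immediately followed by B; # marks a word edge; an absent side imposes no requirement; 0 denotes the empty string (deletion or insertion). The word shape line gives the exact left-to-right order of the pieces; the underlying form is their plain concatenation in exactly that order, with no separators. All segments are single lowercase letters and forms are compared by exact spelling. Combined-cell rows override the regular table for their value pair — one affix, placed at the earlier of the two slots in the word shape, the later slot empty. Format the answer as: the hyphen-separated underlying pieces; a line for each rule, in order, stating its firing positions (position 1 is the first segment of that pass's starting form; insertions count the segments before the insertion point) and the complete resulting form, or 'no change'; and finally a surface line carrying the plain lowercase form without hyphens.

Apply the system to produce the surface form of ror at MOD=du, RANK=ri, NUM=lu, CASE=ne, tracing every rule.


underlying: unu-ror-zu-o-re
1. a, o -> 0 / V _: fires at position(s) 9: unurorzure
2. b -> p, g -> k, v -> f, z -> s / _ #: no change
3. f -> v, t -> d / V _ V: no change
surface: unurorzure


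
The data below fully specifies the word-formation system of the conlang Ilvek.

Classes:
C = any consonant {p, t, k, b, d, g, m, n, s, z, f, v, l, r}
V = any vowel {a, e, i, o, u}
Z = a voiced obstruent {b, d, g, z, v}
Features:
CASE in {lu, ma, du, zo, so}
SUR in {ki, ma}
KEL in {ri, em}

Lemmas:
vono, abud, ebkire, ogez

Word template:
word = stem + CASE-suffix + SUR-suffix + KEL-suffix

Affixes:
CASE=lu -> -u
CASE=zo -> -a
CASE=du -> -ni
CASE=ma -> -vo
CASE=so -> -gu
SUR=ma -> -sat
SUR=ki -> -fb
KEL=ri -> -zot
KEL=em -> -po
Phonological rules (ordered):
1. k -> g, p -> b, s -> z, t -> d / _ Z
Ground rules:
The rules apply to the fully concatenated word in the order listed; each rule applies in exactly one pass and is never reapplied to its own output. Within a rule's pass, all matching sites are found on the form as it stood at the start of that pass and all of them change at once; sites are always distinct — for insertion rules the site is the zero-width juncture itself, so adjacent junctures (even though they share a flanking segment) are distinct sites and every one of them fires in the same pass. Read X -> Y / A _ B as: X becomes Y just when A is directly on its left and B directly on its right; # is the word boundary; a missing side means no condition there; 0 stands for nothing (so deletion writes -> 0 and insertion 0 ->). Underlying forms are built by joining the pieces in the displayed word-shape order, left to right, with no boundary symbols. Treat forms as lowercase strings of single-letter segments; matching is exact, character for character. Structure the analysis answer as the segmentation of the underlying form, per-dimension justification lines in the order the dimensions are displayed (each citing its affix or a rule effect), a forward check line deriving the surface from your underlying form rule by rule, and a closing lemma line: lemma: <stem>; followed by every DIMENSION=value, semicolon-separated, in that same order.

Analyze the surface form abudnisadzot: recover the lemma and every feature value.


underlying: abud-ni-sat-zot
CASE=du - signalled by the affix -ni
SUR=ma - signalled by the affix -sat
KEL=ri - signalled by the affix -zot
check: abudnisatzot -> abudnisadzot
lemma: abud; CASE=du; SUR=ma; KEL=ri


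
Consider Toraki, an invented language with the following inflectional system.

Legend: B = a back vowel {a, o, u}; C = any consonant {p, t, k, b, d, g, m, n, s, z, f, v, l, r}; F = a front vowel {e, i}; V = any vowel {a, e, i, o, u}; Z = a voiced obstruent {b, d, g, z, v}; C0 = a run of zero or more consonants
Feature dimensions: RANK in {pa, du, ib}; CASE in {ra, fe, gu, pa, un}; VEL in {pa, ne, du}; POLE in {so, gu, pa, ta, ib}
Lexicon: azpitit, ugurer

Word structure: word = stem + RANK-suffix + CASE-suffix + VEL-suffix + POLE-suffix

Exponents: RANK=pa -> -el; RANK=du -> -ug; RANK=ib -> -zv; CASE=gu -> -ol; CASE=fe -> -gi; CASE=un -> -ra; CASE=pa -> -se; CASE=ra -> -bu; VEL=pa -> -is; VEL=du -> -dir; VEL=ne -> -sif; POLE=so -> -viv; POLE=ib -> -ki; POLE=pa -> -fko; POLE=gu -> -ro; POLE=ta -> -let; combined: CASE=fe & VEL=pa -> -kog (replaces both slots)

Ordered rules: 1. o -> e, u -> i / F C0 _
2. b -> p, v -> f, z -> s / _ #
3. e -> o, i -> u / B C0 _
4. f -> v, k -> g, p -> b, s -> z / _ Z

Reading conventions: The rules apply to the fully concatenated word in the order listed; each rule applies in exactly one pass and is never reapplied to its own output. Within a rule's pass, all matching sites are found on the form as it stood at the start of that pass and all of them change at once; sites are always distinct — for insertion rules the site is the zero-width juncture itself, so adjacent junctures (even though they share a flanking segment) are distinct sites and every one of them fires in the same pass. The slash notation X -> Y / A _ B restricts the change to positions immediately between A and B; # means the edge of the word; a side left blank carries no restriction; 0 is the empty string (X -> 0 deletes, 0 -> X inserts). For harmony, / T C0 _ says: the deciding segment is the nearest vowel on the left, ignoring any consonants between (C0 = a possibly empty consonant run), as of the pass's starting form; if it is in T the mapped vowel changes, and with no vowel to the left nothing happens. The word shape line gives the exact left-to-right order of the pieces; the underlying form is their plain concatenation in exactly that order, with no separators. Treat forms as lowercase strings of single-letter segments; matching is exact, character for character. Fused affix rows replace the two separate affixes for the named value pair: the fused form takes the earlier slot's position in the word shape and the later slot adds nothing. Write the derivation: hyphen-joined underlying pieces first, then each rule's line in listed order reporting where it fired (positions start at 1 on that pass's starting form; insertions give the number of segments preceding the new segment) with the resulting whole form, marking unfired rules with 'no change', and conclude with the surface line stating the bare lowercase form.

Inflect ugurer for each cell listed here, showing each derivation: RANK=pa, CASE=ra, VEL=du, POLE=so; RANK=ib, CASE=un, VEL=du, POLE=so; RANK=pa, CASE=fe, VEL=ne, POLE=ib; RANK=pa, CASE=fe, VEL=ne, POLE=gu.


cell RANK=pa, CASE=ra, VEL=du, POLE=so:
underlying: ugurer-el-bu-dir-viv
1. o -> e, u -> i / F C0 _: fires at position(s) 10: ugurerelbidirviv
2. b -> p, v -> f, z -> s / _ #: fires at position(s) 16: ugurerelbidirvif
3. e -> o, i -> u / B C0 _: fires at position(s) 5: ugurorelbidirvif
4. f -> v, k -> g, p -> b, s -> z / _ Z: no change
surface: ugurorelbidirvif

cell RANK=ib, CASE=un, VEL=du, POLE=so:
underlying: ugurer-zv-ra-dir-viv
1. o -> e, u -> i / F C0 _: no change
2. b -> p, v -> f, z -> s / _ #: fires at position(s) 16: ugurerzvradirvif
3. e -> o, i -> u / B C0 _: fires at position(s) 5, 12: ugurorzvradurvif
4. f -> v, k -> g, p -> b, s -> z / _ Z: no change
surface: ugurorzvradurvif

cell RANK=pa, CASE=fe, VEL=ne, POLE=ib:
underlying: ugurer-el-gi-sif-ki
1. o -> e, u -> i / F C0 _: no change
2. b -> p, v -> f, z -> s / _ #: no change
3. e -> o, i -> u / B C0 _: fires at position(s) 5: ugurorelgisifki
4. f -> v, k -> g, p -> b, s -> z / _ Z: no change
surface: ugurorelgisifki

cell RANK=pa, CASE=fe, VEL=ne, POLE=gu:
underlying: ugurer-el-gi-sif-ro
1. o -> e, u -> i / F C0 _: fires at position(s) 15: ugurerelgisifre
2. b -> p, v -> f, z -> s / _ #: no change
3. e -> o, i -> u / B C0 _: fires at position(s) 5: ugurorelgisifre
4. f -> v, k -> g, p -> b, s -> z / _ Z: no change
surface: ugurorelgisifre


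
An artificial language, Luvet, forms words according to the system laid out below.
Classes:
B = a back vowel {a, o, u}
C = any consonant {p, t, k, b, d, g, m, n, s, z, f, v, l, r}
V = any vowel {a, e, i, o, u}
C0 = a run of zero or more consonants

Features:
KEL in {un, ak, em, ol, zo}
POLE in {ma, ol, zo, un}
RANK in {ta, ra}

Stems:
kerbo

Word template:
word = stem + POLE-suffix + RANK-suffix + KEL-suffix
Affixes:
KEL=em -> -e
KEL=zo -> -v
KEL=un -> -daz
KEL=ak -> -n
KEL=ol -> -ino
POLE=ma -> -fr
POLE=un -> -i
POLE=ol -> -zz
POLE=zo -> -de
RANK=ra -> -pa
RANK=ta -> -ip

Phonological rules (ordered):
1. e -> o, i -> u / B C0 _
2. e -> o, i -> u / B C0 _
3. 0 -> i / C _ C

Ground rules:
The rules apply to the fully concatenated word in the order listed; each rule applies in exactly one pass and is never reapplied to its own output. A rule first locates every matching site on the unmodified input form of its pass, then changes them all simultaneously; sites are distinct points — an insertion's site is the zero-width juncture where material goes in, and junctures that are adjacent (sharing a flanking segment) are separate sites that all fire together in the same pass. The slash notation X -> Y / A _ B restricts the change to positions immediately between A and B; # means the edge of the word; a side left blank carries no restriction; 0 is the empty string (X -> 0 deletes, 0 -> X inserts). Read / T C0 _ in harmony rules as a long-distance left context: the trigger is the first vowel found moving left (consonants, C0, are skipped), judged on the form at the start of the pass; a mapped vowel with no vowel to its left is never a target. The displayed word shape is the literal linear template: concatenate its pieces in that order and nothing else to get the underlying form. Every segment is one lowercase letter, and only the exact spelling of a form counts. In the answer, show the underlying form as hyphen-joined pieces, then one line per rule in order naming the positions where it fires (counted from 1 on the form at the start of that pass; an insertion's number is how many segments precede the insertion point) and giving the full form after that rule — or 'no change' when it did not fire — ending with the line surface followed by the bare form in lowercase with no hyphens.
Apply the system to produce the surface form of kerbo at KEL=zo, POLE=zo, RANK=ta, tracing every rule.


underlying: kerbo-de-ip-v
1. e -> o, i -> u / B C0 _: fires at position(s) 7: kerbodoipv
2. e -> o, i -> u / B C0 _: fires at position(s) 8: kerbodoupv
3. 0 -> i / C _ C: inserts after position(s) 3, 9: keribodoupiv
surface: keribodoupiv


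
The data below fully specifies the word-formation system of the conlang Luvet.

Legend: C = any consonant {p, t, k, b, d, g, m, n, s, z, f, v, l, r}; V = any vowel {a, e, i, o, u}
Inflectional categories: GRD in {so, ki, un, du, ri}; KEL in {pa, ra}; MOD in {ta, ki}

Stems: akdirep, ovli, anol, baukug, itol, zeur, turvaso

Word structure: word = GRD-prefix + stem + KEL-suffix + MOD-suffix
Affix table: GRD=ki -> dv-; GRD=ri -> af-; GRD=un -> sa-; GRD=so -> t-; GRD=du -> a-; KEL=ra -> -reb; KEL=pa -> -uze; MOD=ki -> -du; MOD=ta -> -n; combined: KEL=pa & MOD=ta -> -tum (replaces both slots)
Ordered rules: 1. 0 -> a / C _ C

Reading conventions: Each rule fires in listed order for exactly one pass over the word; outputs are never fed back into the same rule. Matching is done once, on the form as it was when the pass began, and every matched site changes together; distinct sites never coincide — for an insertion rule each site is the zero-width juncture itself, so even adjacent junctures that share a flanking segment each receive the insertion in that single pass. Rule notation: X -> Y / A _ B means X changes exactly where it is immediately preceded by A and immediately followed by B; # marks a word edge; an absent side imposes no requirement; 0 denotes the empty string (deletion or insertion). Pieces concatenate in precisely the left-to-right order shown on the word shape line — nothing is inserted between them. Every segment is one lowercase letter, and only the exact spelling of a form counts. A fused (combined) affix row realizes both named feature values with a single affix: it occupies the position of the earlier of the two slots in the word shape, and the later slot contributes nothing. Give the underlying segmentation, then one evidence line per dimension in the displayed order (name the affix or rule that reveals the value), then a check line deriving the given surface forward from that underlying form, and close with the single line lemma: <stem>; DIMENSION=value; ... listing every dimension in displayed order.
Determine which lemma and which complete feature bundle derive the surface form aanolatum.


underlying: a-anol-tum
GRD=du - signalled by the affix a-
KEL=pa - signalled by the combined affix row
MOD=ta - signalled by the combined affix row
check: aanoltum -> aanolatum
lemma: anol; GRD=du; KEL=pa; MOD=ta


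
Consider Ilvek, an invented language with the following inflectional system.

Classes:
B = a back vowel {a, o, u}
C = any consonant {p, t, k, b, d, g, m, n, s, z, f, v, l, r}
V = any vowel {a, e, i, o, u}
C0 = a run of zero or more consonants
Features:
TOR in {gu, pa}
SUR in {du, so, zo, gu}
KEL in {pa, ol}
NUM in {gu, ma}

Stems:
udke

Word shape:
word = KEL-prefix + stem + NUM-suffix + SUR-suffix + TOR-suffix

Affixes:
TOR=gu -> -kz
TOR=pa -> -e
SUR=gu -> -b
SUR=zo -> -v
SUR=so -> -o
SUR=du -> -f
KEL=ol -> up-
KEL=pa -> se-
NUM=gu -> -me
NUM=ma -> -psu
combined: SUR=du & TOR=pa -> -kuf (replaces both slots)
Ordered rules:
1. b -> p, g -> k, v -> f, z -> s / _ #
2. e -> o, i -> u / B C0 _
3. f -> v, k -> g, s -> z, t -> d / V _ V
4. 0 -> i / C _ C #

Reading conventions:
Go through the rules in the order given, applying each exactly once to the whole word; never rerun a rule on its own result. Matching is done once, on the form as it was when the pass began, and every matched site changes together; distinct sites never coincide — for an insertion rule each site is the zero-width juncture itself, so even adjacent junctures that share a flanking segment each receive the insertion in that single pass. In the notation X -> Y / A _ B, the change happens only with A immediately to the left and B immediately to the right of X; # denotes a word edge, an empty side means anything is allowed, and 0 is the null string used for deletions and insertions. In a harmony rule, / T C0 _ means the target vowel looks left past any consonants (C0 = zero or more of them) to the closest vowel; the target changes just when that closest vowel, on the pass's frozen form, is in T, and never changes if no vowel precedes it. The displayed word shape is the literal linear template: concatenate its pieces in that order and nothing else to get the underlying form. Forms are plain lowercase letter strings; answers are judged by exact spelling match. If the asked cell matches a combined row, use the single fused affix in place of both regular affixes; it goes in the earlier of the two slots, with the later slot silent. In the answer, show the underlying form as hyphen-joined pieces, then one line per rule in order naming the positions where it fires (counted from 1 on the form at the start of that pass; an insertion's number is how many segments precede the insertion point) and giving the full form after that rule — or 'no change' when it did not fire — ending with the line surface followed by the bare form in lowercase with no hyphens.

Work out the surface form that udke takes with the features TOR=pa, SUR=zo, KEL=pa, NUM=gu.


underlying: se-udke-me-v-e
1. b -> p, g -> k, v -> f, z -> s / _ #: no change
2. e -> o, i -> u / B C0 _: fires at position(s) 6: seudkomeve
3. f -> v, k -> g, s -> z, t -> d / V _ V: no change
4. 0 -> i / C _ C #: no change
surface: seudkomeve


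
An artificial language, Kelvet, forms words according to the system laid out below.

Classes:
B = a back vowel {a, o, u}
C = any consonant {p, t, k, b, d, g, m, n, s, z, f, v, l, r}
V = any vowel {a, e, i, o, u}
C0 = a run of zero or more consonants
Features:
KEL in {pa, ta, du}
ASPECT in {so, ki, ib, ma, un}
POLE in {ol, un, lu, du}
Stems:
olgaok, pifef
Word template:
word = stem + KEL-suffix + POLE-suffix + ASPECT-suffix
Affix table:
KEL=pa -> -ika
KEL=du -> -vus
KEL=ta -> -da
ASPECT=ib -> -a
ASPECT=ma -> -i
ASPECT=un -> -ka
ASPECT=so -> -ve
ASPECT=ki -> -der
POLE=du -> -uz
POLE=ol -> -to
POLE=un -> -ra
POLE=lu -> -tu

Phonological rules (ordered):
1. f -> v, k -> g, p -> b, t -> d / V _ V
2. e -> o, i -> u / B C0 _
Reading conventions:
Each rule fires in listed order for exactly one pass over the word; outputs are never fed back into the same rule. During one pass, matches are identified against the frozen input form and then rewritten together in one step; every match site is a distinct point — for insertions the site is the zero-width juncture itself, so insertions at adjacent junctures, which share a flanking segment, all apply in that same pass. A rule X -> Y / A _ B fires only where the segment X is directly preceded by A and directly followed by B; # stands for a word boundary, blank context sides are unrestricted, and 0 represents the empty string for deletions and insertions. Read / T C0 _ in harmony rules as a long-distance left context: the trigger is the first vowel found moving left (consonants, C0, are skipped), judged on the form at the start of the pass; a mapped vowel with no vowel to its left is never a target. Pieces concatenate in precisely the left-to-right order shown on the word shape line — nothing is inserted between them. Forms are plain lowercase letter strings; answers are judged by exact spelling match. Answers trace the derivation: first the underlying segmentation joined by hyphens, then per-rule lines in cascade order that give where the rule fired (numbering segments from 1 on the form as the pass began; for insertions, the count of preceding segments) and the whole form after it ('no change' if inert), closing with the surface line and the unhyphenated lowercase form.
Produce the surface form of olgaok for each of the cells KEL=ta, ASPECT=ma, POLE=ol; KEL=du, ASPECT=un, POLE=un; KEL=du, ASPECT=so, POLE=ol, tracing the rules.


cell KEL=ta, ASPECT=ma, POLE=ol:
underlying: olgaok-da-to-i
1. f -> v, k -> g, p -> b, t -> d / V _ V: fires at position(s) 9: olgaokdadoi
2. e -> o, i -> u / B C0 _: fires at position(s) 11: olgaokdadou
surface: olgaokdadou

cell KEL=du, ASPECT=un, POLE=un:
underlying: olgaok-vus-ra-ka
1. f -> v, k -> g, p -> b, t -> d / V _ V: fires at position(s) 12: olgaokvusraga
2. e -> o, i -> u / B C0 _: no change
surface: olgaokvusraga

cell KEL=du, ASPECT=so, POLE=ol:
underlying: olgaok-vus-to-ve
1. f -> v, k -> g, p -> b, t -> d / V _ V: no change
2. e -> o, i -> u / B C0 _: fires at position(s) 13: olgaokvustovo
surface: olgaokvustovo


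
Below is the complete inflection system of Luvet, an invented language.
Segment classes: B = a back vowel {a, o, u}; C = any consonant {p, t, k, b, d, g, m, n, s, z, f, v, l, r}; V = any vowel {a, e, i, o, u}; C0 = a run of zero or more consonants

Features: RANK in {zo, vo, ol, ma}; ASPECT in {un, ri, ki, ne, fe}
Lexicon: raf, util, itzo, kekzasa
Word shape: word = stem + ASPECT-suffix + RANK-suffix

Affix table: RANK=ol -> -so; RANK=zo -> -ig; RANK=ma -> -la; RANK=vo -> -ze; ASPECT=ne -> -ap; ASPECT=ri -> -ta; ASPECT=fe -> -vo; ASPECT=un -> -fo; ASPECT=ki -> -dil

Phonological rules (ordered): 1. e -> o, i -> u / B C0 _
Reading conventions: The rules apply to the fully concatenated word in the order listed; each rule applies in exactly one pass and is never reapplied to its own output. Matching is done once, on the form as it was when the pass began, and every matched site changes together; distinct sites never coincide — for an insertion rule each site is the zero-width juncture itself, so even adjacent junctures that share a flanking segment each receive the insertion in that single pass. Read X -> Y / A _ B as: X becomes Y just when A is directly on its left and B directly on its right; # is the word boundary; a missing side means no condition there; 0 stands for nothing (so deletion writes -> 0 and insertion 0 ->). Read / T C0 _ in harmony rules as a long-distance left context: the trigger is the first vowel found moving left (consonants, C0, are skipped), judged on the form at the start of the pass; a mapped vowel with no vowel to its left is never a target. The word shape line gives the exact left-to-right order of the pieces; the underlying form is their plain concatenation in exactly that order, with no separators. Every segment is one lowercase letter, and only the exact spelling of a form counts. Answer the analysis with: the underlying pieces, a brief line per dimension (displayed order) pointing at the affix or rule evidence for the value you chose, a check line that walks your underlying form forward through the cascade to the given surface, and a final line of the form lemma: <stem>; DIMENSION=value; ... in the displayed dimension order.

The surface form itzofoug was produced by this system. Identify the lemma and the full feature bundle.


underlying: itzo-fo-ig
RANK=zo - signalled by the affix -ig
ASPECT=un - signalled by the affix -fo
check: itzofoig -> itzofoug
lemma: itzo; RANK=zo; ASPECT=un


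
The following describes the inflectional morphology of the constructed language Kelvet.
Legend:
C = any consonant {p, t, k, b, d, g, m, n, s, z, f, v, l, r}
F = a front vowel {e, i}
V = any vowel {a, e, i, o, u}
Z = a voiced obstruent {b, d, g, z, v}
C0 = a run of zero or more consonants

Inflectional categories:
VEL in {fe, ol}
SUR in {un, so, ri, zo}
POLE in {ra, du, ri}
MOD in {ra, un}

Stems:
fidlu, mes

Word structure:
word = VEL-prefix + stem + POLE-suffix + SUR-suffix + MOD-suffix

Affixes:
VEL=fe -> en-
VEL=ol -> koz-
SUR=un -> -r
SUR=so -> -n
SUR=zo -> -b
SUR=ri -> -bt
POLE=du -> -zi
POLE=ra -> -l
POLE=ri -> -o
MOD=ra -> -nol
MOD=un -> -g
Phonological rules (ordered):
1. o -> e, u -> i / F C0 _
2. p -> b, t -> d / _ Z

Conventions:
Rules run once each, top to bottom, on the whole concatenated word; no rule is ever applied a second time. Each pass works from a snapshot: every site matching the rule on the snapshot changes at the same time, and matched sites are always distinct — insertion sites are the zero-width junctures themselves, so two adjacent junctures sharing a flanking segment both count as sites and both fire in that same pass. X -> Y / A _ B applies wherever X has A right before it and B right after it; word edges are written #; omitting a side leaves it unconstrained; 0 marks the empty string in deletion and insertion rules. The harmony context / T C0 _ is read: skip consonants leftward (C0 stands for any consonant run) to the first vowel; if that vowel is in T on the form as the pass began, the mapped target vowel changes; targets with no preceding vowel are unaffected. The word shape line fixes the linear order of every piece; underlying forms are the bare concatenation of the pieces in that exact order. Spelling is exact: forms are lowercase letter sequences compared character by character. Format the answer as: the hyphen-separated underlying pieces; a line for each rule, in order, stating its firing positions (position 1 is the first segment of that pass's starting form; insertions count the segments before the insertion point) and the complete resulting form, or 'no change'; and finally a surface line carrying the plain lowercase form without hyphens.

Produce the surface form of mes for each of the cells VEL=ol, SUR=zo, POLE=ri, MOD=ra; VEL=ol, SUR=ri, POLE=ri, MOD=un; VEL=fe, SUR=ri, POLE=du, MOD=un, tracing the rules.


cell VEL=ol, SUR=zo, POLE=ri, MOD=ra:
underlying: koz-mes-o-b-nol
1. o -> e, u -> i / F C0 _: fires at position(s) 7: kozmesebnol
2. p -> b, t -> d / _ Z: no change
surface: kozmesebnol

cell VEL=ol, SUR=ri, POLE=ri, MOD=un:
underlying: koz-mes-o-bt-g
1. o -> e, u -> i / F C0 _: fires at position(s) 7: kozmesebtg
2. p -> b, t -> d / _ Z: fires at position(s) 9: kozmesebdg
surface: kozmesebdg

cell VEL=fe, SUR=ri, POLE=du, MOD=un:
underlying: en-mes-zi-bt-g
1. o -> e, u -> i / F C0 _: no change
2. p -> b, t -> d / _ Z: fires at position(s) 9: enmeszibdg
surface: enmeszibdg


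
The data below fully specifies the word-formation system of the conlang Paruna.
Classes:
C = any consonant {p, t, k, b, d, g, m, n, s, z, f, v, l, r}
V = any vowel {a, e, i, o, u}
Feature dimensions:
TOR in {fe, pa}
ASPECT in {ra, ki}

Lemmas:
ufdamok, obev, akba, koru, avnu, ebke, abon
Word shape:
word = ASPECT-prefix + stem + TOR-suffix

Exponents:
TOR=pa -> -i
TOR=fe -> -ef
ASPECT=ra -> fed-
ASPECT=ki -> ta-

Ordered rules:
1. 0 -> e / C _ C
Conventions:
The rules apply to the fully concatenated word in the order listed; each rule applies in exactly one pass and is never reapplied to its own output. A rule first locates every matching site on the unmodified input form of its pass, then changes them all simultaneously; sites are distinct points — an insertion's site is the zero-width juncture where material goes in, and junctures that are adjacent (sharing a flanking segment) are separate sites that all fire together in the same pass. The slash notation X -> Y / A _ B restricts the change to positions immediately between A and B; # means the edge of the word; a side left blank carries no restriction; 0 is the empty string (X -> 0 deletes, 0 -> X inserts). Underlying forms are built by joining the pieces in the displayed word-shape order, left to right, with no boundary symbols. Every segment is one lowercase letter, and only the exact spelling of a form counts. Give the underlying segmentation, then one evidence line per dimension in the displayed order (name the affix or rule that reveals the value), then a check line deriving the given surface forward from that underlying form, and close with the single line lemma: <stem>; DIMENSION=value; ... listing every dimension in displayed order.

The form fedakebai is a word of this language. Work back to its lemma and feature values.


underlying: fed-akba-i
TOR=pa - signalled by the affix -i
ASPECT=ra - signalled by the affix fed-
check: fedakbai -> fedakebai
lemma: akba; TOR=pa; ASPECT=ra


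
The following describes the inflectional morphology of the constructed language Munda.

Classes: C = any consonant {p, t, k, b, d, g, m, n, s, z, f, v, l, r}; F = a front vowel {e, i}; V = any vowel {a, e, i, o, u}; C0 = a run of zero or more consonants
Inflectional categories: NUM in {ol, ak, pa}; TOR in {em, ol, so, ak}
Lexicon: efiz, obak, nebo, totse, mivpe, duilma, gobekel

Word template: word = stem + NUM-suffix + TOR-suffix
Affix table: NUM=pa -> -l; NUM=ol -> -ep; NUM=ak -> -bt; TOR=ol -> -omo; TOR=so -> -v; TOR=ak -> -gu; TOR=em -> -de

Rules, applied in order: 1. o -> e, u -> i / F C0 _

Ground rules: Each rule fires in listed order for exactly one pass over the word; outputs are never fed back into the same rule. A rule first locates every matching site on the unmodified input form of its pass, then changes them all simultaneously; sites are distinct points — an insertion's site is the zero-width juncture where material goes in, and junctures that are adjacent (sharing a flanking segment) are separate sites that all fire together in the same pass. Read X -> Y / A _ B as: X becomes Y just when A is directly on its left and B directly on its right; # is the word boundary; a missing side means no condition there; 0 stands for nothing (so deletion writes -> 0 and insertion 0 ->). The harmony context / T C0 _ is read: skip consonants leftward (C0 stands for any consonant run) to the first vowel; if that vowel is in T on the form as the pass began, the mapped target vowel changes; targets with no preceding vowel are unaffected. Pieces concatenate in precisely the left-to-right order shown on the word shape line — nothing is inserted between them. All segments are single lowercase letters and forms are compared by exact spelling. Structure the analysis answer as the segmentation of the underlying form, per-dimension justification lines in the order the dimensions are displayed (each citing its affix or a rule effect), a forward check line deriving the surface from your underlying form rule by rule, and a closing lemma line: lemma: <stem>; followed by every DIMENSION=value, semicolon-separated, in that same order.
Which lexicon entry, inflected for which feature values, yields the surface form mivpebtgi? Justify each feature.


underlying: mivpe-bt-gu
NUM=ak - signalled by the affix -bt
TOR=ak - signalled by the affix -gu
check: mivpebtgu -> mivpebtgi
lemma: mivpe; NUM=ak; TOR=ak


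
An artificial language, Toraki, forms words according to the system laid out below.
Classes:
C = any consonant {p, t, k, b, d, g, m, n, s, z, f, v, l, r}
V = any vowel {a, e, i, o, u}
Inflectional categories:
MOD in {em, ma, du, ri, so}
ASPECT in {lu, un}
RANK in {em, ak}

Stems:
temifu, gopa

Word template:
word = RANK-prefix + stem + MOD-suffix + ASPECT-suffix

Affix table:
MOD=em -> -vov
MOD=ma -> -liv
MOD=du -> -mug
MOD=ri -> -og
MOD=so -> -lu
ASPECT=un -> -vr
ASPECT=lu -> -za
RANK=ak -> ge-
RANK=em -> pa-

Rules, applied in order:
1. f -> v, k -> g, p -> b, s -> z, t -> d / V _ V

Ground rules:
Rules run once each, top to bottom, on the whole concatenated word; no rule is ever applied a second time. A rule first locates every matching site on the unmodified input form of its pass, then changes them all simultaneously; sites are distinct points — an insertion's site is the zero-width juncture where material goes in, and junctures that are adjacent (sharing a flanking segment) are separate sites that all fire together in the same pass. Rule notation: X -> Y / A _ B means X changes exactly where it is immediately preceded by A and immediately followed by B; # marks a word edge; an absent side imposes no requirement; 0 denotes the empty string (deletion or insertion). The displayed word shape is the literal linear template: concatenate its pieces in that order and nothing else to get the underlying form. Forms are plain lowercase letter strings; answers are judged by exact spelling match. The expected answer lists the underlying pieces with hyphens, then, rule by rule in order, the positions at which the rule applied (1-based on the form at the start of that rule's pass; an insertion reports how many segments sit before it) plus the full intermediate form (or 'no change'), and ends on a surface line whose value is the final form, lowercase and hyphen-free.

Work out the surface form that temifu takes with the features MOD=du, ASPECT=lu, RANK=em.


underlying: pa-temifu-mug-za
1. f -> v, k -> g, p -> b, s -> z, t -> d / V _ V: fires at position(s) 3, 7: pademivumugza
surface: pademivumugza
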